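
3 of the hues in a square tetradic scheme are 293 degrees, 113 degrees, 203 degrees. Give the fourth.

A square tetradic scheme places four hues every 90°.
The full set through 113° is {23°, 113°, 203°, 293°}.
Given {113°, 203°, 293°}, the missing hue is 23°.

23°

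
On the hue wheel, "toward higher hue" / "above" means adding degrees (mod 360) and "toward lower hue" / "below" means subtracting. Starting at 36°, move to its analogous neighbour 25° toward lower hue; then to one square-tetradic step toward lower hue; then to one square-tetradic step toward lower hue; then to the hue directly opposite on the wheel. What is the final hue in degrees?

36 − 25 = 11°   (analog 25° ↓)
11 − 90 = -79 → -79 + 360 = 281°   (square ↓)
281 − 90 = 191°   (square ↓)
191 + 180 = 371 → 371 − 360 = 11°   (complement)

11°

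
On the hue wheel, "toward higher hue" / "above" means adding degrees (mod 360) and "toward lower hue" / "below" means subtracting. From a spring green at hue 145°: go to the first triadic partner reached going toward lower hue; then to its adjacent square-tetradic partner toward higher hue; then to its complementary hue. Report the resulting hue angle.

triadic ↓ −120°: 145 − 120 = 25°
square ↑ +90°: 25 + 90 = 115°
complement +180°: 115 + 180 = 295°

295°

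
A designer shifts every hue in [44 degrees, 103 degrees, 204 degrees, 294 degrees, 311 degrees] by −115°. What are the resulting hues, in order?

289°, 348°, 89°, 179°, 196°

44 − 115 = -71 → -71 + 360 = 289°
103 − 115 = -12 → -12 + 360 = 348°
204 − 115 = 89°
294 − 115 = 179°
311 − 115 = 196°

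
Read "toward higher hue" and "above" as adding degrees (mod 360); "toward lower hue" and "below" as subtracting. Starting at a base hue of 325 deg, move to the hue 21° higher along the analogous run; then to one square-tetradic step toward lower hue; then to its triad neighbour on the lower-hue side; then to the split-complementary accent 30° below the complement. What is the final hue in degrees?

286°

+21° (analog 21° ↑): 325 + 21 = 346°
−90° (square ↓): 346 − 90 = 256°
−120° (triadic ↓): 256 − 120 = 136°
+150° (split-comp 30° ↓): 136 + 150 = 286°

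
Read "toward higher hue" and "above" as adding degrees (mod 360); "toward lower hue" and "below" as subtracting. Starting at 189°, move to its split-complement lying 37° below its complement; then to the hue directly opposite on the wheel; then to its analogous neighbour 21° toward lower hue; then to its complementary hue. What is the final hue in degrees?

311°

189 + 143 = 332°   (split-comp 37° ↓)
332 + 180 = 512 → 512 − 360 = 152°   (complement)
152 − 21 = 131°   (analog 21° ↓)
131 + 180 = 311°   (complement)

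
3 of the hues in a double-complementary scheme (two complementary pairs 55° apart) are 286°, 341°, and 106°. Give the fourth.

161°

A rectangular tetradic uses two complementary pairs 55° apart: offsets 0°, 55°, 180°, 235°.
Among {106°, 286°, 341°}, 286° and 106° are a 180° pair.
The remaining hue 341° needs its own complement: 341 + 180 = 521 → 521 − 360 = 161°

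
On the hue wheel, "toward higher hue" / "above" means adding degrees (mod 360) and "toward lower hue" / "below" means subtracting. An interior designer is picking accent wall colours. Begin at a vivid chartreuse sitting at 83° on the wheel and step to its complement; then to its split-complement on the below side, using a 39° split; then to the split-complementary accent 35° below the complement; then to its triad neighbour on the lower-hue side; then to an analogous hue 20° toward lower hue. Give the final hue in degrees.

49°

complement +180°: 83 + 180 = 263°
split-comp 39° ↓ +141°: 263 + 141 = 404 → 404 − 360 = 44°
split-comp 35° ↓ +145°: 44 + 145 = 189°
triadic ↓ −120°: 189 − 120 = 69°
analog 20° ↓ −20°: 69 − 20 = 49°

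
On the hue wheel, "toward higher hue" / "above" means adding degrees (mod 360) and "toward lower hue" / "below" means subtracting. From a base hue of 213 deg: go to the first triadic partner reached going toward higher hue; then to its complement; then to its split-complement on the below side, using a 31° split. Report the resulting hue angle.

302°

213 + 120 = 333°   (triadic ↑)
333 + 180 = 513 → 513 − 360 = 153°   (complement)
153 + 149 = 302°   (split-comp 31° ↓)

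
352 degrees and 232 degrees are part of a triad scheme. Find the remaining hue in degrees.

112°

A triad places three hues 120° apart.
The full set through 232° is {112°, 232°, 352°}.
Given {232°, 352°}, the missing hue is 112°.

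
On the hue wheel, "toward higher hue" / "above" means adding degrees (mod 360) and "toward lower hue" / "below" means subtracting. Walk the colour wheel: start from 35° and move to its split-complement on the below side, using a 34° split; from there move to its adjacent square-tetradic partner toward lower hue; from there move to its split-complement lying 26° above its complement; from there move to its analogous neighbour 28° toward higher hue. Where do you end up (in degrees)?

325°

+146° (split-comp 34° ↓): 35 + 146 = 181°
−90° (square ↓): 181 − 90 = 91°
+206° (split-comp 26° ↑): 91 + 206 = 297°
+28° (analog 28° ↑): 297 + 28 = 325°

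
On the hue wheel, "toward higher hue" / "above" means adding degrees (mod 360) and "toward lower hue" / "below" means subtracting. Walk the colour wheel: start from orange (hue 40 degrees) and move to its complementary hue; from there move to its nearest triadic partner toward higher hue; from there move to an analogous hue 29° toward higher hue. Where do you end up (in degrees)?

complement +180°: 40 + 180 = 220°
triadic ↑ +120°: 220 + 120 = 340°
analog 29° ↑ +29°: 340 + 29 = 369 → 369 − 360 = 9°

9°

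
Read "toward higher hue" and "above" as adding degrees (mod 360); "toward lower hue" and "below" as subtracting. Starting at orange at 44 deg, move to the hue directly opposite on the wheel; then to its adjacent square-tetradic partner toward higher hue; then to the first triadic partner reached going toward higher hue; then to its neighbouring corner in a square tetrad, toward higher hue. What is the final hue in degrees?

164°

complement +180°: 44 + 180 = 224°
square ↑ +90°: 224 + 90 = 314°
triadic ↑ +120°: 314 + 120 = 434 → 434 − 360 = 74°
square ↑ +90°: 74 + 90 = 164°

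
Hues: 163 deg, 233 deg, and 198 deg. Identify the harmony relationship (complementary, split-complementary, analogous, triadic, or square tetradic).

Sort the hues: 163°, 198°, 233°.
Successive gaps around the wheel: 35°, 35°, 290°.
A run of hues at equal small steps (35°) with one large closing gap is an analogous group.

analogous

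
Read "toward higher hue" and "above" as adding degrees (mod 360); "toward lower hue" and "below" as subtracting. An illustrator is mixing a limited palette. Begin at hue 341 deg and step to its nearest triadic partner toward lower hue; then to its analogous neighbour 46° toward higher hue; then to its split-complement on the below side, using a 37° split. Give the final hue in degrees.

triadic ↓ −120°: 341 − 120 = 221°
analog 46° ↑ +46°: 221 + 46 = 267°
split-comp 37° ↓ +143°: 267 + 143 = 410 → 410 − 360 = 50°

50°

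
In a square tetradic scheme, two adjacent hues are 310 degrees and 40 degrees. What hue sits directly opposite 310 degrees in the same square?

A square tetradic scheme places four hues 90° apart; opposite corners are 180° apart.
310 + 180 = 490 → 490 − 360 = 130°

130°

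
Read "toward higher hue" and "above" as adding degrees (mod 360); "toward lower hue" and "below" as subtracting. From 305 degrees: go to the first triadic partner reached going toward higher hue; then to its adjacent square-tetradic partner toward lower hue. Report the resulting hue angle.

305 + 120 = 425 → 425 − 360 = 65°   (triadic ↑)
65 − 90 = -25 → -25 + 360 = 335°   (square ↓)

335°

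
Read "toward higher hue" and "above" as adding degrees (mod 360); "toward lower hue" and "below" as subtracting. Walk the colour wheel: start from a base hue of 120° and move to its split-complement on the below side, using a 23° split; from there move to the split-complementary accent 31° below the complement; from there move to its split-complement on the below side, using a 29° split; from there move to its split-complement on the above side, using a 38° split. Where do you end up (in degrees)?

75°

+157° (split-comp 23° ↓): 120 + 157 = 277°
+149° (split-comp 31° ↓): 277 + 149 = 426 → 426 − 360 = 66°
+151° (split-comp 29° ↓): 66 + 151 = 217°
+218° (split-comp 38° ↑): 217 + 218 = 435 → 435 − 360 = 75°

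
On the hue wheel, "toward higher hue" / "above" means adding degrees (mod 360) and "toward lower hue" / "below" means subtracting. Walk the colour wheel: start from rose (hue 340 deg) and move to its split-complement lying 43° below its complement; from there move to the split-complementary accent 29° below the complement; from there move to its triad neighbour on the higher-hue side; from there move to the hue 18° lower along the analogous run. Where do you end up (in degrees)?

split-comp 43° ↓ +137°: 340 + 137 = 477 → 477 − 360 = 117°
split-comp 29° ↓ +151°: 117 + 151 = 268°
triadic ↑ +120°: 268 + 120 = 388 → 388 − 360 = 28°
analog 18° ↓ −18°: 28 − 18 = 10°

10°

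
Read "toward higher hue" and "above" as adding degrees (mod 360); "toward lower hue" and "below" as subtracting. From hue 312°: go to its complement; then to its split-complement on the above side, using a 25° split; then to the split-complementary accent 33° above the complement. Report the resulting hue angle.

190°

312 + 180 = 492 → 492 − 360 = 132°   (complement)
132 + 205 = 337°   (split-comp 25° ↑)
337 + 213 = 550 → 550 − 360 = 190°   (split-comp 33° ↑)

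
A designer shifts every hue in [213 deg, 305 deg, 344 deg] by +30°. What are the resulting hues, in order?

243°, 335°, 14°

213 + 30 = 243°
305 + 30 = 335°
344 + 30 = 374 → 374 − 360 = 14°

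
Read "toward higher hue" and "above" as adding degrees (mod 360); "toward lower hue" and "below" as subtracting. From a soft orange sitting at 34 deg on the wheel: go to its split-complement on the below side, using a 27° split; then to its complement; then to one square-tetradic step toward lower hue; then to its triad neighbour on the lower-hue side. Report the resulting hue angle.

split-comp 27° ↓ +153°: 34 + 153 = 187°
complement +180°: 187 + 180 = 367 → 367 − 360 = 7°
square ↓ −90°: 7 − 90 = -83 → -83 + 360 = 277°
triadic ↓ −120°: 277 − 120 = 157°

157°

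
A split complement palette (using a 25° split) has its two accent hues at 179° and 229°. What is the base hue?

The accents sit 25° either side of the complement, so the complement is their short-arc midpoint on the wheel.
Short-arc midpoint of 179° and 229°: 204°.
Base is 180° from the complement: 204 − 180 = 24°

24°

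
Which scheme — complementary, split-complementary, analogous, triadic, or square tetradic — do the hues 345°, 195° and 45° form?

split-complementary

Sort the hues: 45°, 195°, 345°.
Successive gaps around the wheel: 150°, 150°, 60°.
Two 150° gaps and one 60° gap — a base hue opposite a pair of accents 30° either side of its complement — is the split-complementary pattern.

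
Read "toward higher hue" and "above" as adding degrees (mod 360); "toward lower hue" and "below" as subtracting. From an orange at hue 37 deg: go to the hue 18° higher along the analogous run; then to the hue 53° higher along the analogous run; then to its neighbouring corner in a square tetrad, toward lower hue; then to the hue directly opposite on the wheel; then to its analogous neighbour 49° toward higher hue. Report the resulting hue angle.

247°

37 + 18 = 55°   (analog 18° ↑)
55 + 53 = 108°   (analog 53° ↑)
108 − 90 = 18°   (square ↓)
18 + 180 = 198°   (complement)
198 + 49 = 247°   (analog 49° ↑)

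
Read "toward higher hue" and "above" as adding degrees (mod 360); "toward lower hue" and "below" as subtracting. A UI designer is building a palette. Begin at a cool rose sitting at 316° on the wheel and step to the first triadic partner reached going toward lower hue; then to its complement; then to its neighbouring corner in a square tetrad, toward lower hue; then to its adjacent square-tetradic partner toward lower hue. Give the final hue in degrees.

316 − 120 = 196°   (triadic ↓)
196 + 180 = 376 → 376 − 360 = 16°   (complement)
16 − 90 = -74 → -74 + 360 = 286°   (square ↓)
286 − 90 = 196°   (square ↓)

196°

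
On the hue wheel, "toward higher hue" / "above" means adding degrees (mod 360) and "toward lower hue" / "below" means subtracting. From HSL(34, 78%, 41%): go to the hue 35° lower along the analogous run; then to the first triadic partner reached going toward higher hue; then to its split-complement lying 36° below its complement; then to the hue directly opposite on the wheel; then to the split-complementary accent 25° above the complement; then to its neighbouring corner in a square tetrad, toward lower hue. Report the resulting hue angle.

analog 35° ↓ −35°: 34 − 35 = -1 → -1 + 360 = 359°
triadic ↑ +120°: 359 + 120 = 479 → 479 − 360 = 119°
split-comp 36° ↓ +144°: 119 + 144 = 263°
complement +180°: 263 + 180 = 443 → 443 − 360 = 83°
split-comp 25° ↑ +205°: 83 + 205 = 288°
square ↓ −90°: 288 − 90 = 198°

198°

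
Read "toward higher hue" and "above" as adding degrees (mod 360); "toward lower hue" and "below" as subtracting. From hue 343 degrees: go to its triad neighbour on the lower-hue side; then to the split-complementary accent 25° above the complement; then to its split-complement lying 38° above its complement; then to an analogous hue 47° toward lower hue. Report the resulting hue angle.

−120° (triadic ↓): 343 − 120 = 223°
+205° (split-comp 25° ↑): 223 + 205 = 428 → 428 − 360 = 68°
+218° (split-comp 38° ↑): 68 + 218 = 286°
−47° (analog 47° ↓): 286 − 47 = 239°

239°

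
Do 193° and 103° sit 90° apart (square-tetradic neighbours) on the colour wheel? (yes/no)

yes

Angular distance: |193 − 103| = 90 = 90°.
90° apart (square-tetradic neighbours) requires 90°.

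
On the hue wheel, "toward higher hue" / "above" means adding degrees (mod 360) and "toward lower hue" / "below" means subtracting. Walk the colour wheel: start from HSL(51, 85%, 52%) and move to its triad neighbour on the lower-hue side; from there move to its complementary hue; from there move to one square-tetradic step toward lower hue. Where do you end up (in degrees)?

triadic ↓ −120°: 51 − 120 = -69 → -69 + 360 = 291°
complement +180°: 291 + 180 = 471 → 471 − 360 = 111°
square ↓ −90°: 111 − 90 = 21°

21°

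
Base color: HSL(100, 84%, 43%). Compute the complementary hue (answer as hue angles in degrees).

The complement sits 180° across the wheel.
100 + 180 = 280°

280°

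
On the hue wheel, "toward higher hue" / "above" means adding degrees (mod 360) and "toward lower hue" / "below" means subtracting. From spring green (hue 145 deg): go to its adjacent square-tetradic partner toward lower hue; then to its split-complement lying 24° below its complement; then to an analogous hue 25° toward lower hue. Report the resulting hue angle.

−90° (square ↓): 145 − 90 = 55°
+156° (split-comp 24° ↓): 55 + 156 = 211°
−25° (analog 25° ↓): 211 − 25 = 186°

186°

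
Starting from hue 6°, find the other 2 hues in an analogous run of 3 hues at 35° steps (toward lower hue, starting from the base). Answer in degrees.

331° and 296°

6 − 35 = -29 → -29 + 360 = 331°
6 − 70 = -64 → -64 + 360 = 296°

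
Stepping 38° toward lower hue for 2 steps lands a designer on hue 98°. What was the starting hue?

2 steps of 38° (toward lower hue) give a net shift of −76°.
Start = end − shift: 98 + 76 = 174°

174°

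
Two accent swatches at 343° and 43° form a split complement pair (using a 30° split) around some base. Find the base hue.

193°

The accents sit 30° either side of the complement, so the complement is their short-arc midpoint on the wheel.
Short-arc midpoint of 343° and 43°: 13°.
Base is 180° from the complement: 13 − 180 = -167 → -167 + 360 = 193°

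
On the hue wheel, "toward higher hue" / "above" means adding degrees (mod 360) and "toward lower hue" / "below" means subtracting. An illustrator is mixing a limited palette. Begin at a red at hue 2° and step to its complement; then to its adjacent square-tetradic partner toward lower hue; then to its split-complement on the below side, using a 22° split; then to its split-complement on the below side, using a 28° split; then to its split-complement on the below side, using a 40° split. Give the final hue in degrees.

182°

+180° (complement): 2 + 180 = 182°
−90° (square ↓): 182 − 90 = 92°
+158° (split-comp 22° ↓): 92 + 158 = 250°
+152° (split-comp 28° ↓): 250 + 152 = 402 → 402 − 360 = 42°
+140° (split-comp 40° ↓): 42 + 140 = 182°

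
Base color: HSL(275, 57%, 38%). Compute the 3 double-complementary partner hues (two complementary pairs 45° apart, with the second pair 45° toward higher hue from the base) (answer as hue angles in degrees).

320°, 95°, 140°

A rectangular tetradic uses two complementary pairs 45° apart: offsets 0°, 45°, 180°, 225°.
275 + 45 = 320°
275 + 180 = 455 → 455 − 360 = 95°
275 + 225 = 500 → 500 − 360 = 140°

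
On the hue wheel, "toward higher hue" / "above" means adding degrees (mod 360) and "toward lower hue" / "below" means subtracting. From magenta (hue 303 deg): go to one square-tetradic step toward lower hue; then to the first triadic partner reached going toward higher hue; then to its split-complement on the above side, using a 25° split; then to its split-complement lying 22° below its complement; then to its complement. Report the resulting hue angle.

square ↓ −90°: 303 − 90 = 213°
triadic ↑ +120°: 213 + 120 = 333°
split-comp 25° ↑ +205°: 333 + 205 = 538 → 538 − 360 = 178°
split-comp 22° ↓ +158°: 178 + 158 = 336°
complement +180°: 336 + 180 = 516 → 516 − 360 = 156°

156°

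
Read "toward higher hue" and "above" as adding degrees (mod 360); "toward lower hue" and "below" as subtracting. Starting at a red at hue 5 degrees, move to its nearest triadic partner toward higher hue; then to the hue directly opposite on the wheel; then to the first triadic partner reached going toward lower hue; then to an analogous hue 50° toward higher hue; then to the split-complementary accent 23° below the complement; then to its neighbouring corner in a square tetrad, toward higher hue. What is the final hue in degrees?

122°

5 + 120 = 125°   (triadic ↑)
125 + 180 = 305°   (complement)
305 − 120 = 185°   (triadic ↓)
185 + 50 = 235°   (analog 50° ↑)
235 + 157 = 392 → 392 − 360 = 32°   (split-comp 23° ↓)
32 + 90 = 122°   (square ↑)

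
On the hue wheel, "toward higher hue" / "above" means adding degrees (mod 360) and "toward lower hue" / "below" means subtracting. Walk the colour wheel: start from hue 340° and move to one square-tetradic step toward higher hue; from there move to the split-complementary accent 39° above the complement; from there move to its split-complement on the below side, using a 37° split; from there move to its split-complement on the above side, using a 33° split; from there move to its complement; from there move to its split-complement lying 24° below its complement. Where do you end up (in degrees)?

+90° (square ↑): 340 + 90 = 430 → 430 − 360 = 70°
+219° (split-comp 39° ↑): 70 + 219 = 289°
+143° (split-comp 37° ↓): 289 + 143 = 432 → 432 − 360 = 72°
+213° (split-comp 33° ↑): 72 + 213 = 285°
+180° (complement): 285 + 180 = 465 → 465 − 360 = 105°
+156° (split-comp 24° ↓): 105 + 156 = 261°

261°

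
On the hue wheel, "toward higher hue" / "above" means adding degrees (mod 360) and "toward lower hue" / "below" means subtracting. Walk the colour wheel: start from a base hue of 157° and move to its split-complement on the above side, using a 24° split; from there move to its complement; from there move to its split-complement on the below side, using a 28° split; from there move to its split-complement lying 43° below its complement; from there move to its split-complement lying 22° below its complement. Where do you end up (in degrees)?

+204° (split-comp 24° ↑): 157 + 204 = 361 → 361 − 360 = 1°
+180° (complement): 1 + 180 = 181°
+152° (split-comp 28° ↓): 181 + 152 = 333°
+137° (split-comp 43° ↓): 333 + 137 = 470 → 470 − 360 = 110°
+158° (split-comp 22° ↓): 110 + 158 = 268°

268°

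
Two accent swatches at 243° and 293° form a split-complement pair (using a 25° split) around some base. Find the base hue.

The accents sit 25° either side of the complement, so the complement is their short-arc midpoint on the wheel.
Short-arc midpoint of 243° and 293°: 268°.
Base is 180° from the complement: 268 − 180 = 88°

88°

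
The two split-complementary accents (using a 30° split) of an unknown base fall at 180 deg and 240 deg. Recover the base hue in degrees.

30°

The accents sit 30° either side of the complement, so the complement is their short-arc midpoint on the wheel.
Short-arc midpoint of 180° and 240°: 210°.
Base is 180° from the complement: 210 − 180 = 30°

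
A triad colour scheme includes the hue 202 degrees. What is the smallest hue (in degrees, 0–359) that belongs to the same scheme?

82°

A triad places three hues 120° apart.
The full set through 202° is {82°, 202°, 322°}.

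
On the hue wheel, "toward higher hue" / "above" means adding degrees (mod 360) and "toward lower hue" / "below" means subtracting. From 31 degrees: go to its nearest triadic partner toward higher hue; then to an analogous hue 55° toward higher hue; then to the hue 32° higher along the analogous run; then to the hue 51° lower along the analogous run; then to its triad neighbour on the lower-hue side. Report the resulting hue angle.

+120° (triadic ↑): 31 + 120 = 151°
+55° (analog 55° ↑): 151 + 55 = 206°
+32° (analog 32° ↑): 206 + 32 = 238°
−51° (analog 51° ↓): 238 − 51 = 187°
−120° (triadic ↓): 187 − 120 = 67°

67°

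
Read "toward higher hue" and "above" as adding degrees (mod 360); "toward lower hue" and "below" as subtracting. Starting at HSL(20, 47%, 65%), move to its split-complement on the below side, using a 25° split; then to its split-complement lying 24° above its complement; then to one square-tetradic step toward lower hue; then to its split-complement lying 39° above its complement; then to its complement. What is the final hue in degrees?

328°

+155° (split-comp 25° ↓): 20 + 155 = 175°
+204° (split-comp 24° ↑): 175 + 204 = 379 → 379 − 360 = 19°
−90° (square ↓): 19 − 90 = -71 → -71 + 360 = 289°
+219° (split-comp 39° ↑): 289 + 219 = 508 → 508 − 360 = 148°
+180° (complement): 148 + 180 = 328°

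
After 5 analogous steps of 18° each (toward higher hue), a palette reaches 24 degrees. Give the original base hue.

5 steps of 18° (toward higher hue) give a net shift of +90°.
Start = end − shift: 24 − 90 = -66 → -66 + 360 = 294°

294°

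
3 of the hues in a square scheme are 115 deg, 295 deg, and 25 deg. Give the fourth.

205°

A square tetradic scheme places four hues every 90°.
The full set through 25° is {25°, 115°, 205°, 295°}.
Given {25°, 115°, 295°}, the missing hue is 205°.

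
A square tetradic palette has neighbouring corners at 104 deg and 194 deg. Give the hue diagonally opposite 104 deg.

A square tetradic scheme places four hues 90° apart; opposite corners are 180° apart.
104 + 180 = 284°

284°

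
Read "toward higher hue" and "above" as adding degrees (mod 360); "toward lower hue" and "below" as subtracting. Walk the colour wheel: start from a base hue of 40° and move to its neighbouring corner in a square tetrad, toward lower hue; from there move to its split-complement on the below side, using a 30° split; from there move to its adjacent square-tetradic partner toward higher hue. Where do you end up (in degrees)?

40 − 90 = -50 → -50 + 360 = 310°   (square ↓)
310 + 150 = 460 → 460 − 360 = 100°   (split-comp 30° ↓)
100 + 90 = 190°   (square ↑)

190°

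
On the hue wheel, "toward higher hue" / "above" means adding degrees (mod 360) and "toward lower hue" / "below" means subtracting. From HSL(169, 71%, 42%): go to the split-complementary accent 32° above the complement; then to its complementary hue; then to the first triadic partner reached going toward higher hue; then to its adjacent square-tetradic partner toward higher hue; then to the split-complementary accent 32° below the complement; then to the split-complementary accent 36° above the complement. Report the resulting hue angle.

55°

split-comp 32° ↑ +212°: 169 + 212 = 381 → 381 − 360 = 21°
complement +180°: 21 + 180 = 201°
triadic ↑ +120°: 201 + 120 = 321°
square ↑ +90°: 321 + 90 = 411 → 411 − 360 = 51°
split-comp 32° ↓ +148°: 51 + 148 = 199°
split-comp 36° ↑ +216°: 199 + 216 = 415 → 415 − 360 = 55°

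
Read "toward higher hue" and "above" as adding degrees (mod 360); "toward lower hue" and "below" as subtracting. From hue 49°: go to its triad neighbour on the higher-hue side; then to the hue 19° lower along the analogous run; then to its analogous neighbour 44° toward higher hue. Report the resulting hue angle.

194°

triadic ↑ +120°: 49 + 120 = 169°
analog 19° ↓ −19°: 169 − 19 = 150°
analog 44° ↑ +44°: 150 + 44 = 194°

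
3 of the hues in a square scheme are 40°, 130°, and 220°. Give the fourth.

A square tetradic scheme places four hues every 90°.
The full set through 40° is {40°, 130°, 220°, 310°}.
Given {40°, 130°, 220°}, the missing hue is 310°.

310°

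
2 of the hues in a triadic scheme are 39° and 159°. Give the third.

279°

A triad places three hues 120° apart.
The full set through 39° is {39°, 159°, 279°}.
Given {39°, 159°}, the missing hue is 279°.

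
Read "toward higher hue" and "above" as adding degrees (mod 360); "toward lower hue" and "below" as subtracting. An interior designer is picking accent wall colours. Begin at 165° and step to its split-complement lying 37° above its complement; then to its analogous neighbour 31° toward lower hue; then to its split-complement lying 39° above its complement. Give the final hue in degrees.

210°

+217° (split-comp 37° ↑): 165 + 217 = 382 → 382 − 360 = 22°
−31° (analog 31° ↓): 22 − 31 = -9 → -9 + 360 = 351°
+219° (split-comp 39° ↑): 351 + 219 = 570 → 570 − 360 = 210°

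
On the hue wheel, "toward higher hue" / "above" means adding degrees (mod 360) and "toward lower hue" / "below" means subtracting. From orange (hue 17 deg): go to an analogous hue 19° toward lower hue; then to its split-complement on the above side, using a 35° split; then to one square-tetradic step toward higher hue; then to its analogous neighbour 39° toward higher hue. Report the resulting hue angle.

342°

17 − 19 = -2 → -2 + 360 = 358°   (analog 19° ↓)
358 + 215 = 573 → 573 − 360 = 213°   (split-comp 35° ↑)
213 + 90 = 303°   (square ↑)
303 + 39 = 342°   (analog 39° ↑)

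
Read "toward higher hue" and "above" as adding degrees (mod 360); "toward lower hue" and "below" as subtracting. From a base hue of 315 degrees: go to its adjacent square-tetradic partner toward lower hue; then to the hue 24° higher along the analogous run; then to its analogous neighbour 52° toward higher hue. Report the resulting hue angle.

301°

−90° (square ↓): 315 − 90 = 225°
+24° (analog 24° ↑): 225 + 24 = 249°
+52° (analog 52° ↑): 249 + 52 = 301°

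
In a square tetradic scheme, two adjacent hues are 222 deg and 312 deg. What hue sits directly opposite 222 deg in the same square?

42°

A square tetradic scheme places four hues 90° apart; opposite corners are 180° apart.
222 + 180 = 402 → 402 − 360 = 42°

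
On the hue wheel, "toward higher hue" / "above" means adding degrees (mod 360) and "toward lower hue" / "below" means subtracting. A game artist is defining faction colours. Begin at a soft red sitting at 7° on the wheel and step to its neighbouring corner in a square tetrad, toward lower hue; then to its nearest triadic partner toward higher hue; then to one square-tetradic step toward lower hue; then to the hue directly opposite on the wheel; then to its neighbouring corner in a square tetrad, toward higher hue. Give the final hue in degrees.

−90° (square ↓): 7 − 90 = -83 → -83 + 360 = 277°
+120° (triadic ↑): 277 + 120 = 397 → 397 − 360 = 37°
−90° (square ↓): 37 − 90 = -53 → -53 + 360 = 307°
+180° (complement): 307 + 180 = 487 → 487 − 360 = 127°
+90° (square ↑): 127 + 90 = 217°

217°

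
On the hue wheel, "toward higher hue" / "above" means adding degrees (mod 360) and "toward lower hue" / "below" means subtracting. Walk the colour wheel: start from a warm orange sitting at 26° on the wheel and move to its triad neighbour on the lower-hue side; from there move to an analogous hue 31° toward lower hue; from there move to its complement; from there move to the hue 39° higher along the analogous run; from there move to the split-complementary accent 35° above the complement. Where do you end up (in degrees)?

triadic ↓ −120°: 26 − 120 = -94 → -94 + 360 = 266°
analog 31° ↓ −31°: 266 − 31 = 235°
complement +180°: 235 + 180 = 415 → 415 − 360 = 55°
analog 39° ↑ +39°: 55 + 39 = 94°
split-comp 35° ↑ +215°: 94 + 215 = 309°

309°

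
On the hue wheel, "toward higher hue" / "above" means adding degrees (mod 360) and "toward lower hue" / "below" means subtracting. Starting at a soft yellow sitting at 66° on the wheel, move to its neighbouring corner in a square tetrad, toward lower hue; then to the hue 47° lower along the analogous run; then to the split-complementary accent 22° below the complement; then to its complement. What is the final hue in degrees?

square ↓ −90°: 66 − 90 = -24 → -24 + 360 = 336°
analog 47° ↓ −47°: 336 − 47 = 289°
split-comp 22° ↓ +158°: 289 + 158 = 447 → 447 − 360 = 87°
complement +180°: 87 + 180 = 267°

267°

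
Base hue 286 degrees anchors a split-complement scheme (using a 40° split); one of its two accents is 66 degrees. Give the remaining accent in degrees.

Split-complementary hues sit 40° either side of the complement.
Complement of the base 286°: 286 + 180 = 466 → 466 − 360 = 106°
The given accent 66° is 40° one side of 106°; the other accent sits 40° the other side: 106 + 40 = 146°

146°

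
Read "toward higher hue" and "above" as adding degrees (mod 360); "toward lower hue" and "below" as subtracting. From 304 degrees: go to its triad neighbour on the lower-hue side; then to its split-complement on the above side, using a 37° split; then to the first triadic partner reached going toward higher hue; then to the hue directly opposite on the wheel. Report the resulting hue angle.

341°

304 − 120 = 184°   (triadic ↓)
184 + 217 = 401 → 401 − 360 = 41°   (split-comp 37° ↑)
41 + 120 = 161°   (triadic ↑)
161 + 180 = 341°   (complement)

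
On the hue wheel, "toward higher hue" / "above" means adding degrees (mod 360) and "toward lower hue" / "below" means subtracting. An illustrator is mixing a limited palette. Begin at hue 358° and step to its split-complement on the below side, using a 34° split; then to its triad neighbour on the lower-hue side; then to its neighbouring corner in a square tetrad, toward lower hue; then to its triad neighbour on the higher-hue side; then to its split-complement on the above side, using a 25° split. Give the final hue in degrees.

split-comp 34° ↓ +146°: 358 + 146 = 504 → 504 − 360 = 144°
triadic ↓ −120°: 144 − 120 = 24°
square ↓ −90°: 24 − 90 = -66 → -66 + 360 = 294°
triadic ↑ +120°: 294 + 120 = 414 → 414 − 360 = 54°
split-comp 25° ↑ +205°: 54 + 205 = 259°

259°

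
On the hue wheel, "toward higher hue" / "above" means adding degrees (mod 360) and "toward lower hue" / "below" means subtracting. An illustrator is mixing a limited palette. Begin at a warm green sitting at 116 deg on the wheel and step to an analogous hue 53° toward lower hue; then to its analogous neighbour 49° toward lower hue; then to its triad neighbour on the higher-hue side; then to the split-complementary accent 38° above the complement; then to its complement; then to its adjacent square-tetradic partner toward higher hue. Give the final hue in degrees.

−53° (analog 53° ↓): 116 − 53 = 63°
−49° (analog 49° ↓): 63 − 49 = 14°
+120° (triadic ↑): 14 + 120 = 134°
+218° (split-comp 38° ↑): 134 + 218 = 352°
+180° (complement): 352 + 180 = 532 → 532 − 360 = 172°
+90° (square ↑): 172 + 90 = 262°

262°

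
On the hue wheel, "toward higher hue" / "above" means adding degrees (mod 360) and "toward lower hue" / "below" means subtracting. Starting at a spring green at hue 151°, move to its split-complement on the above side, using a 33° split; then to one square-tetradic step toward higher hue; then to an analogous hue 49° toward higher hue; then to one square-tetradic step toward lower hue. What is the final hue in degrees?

53°

split-comp 33° ↑ +213°: 151 + 213 = 364 → 364 − 360 = 4°
square ↑ +90°: 4 + 90 = 94°
analog 49° ↑ +49°: 94 + 49 = 143°
square ↓ −90°: 143 − 90 = 53°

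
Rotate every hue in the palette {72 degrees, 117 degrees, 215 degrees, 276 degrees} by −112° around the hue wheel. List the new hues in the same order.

320°, 5°, 103°, 164°

72 − 112 = -40 → -40 + 360 = 320°
117 − 112 = 5°
215 − 112 = 103°
276 − 112 = 164°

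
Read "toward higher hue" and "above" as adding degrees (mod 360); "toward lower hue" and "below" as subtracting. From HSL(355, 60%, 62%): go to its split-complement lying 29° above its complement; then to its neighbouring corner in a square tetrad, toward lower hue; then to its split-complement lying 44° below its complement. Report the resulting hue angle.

split-comp 29° ↑ +209°: 355 + 209 = 564 → 564 − 360 = 204°
square ↓ −90°: 204 − 90 = 114°
split-comp 44° ↓ +136°: 114 + 136 = 250°

250°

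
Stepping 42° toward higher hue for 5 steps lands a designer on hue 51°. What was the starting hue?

5 steps of 42° (toward higher hue) give a net shift of +210°.
Start = end − shift: 51 − 210 = -159 → -159 + 360 = 201°

201°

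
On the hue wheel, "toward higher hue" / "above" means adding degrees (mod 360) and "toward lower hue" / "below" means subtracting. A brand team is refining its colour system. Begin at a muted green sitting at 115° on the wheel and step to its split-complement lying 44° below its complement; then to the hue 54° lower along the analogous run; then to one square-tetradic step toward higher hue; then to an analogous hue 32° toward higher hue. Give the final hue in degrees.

115 + 136 = 251°   (split-comp 44° ↓)
251 − 54 = 197°   (analog 54° ↓)
197 + 90 = 287°   (square ↑)
287 + 32 = 319°   (analog 32° ↑)

319°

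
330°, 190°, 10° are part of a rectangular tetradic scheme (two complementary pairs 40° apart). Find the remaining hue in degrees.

A rectangular tetradic uses two complementary pairs 40° apart: offsets 0°, 40°, 180°, 220°.
Among {10°, 190°, 330°}, 190° and 10° are a 180° pair.
The remaining hue 330° needs its own complement: 330 + 180 = 510 → 510 − 360 = 150°

150°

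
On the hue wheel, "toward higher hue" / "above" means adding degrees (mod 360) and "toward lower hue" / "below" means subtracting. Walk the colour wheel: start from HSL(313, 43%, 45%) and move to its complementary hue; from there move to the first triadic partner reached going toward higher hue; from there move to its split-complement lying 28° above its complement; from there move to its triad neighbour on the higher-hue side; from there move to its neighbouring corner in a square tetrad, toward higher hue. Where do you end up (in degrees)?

+180° (complement): 313 + 180 = 493 → 493 − 360 = 133°
+120° (triadic ↑): 133 + 120 = 253°
+208° (split-comp 28° ↑): 253 + 208 = 461 → 461 − 360 = 101°
+120° (triadic ↑): 101 + 120 = 221°
+90° (square ↑): 221 + 90 = 311°

311°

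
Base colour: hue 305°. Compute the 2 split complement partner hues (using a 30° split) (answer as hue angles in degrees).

95° and 155°

Split-complementary hues sit 30° either side of the complement.
Complement of 305°: 305 + 180 = 485 → 485 − 360 = 125°
125 − 30 = 95°
125 + 30 = 155°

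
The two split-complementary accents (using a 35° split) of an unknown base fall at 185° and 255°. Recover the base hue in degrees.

40°

The accents sit 35° either side of the complement, so the complement is their short-arc midpoint on the wheel.
Short-arc midpoint of 185° and 255°: 220°.
Base is 180° from the complement: 220 − 180 = 40°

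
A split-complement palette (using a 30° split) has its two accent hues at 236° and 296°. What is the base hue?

The accents sit 30° either side of the complement, so the complement is their short-arc midpoint on the wheel.
Short-arc midpoint of 236° and 296°: 266°.
Base is 180° from the complement: 266 − 180 = 86°

86°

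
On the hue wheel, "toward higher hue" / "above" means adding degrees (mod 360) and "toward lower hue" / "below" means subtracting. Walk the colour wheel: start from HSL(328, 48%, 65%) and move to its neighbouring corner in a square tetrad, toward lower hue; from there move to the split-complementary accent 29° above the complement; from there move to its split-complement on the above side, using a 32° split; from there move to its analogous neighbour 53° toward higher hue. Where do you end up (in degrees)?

352°

328 − 90 = 238°   (square ↓)
238 + 209 = 447 → 447 − 360 = 87°   (split-comp 29° ↑)
87 + 212 = 299°   (split-comp 32° ↑)
299 + 53 = 352°   (analog 53° ↑)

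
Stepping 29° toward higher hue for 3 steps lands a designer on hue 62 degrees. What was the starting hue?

3 steps of 29° (toward higher hue) give a net shift of +87°.
Start = end − shift: 62 − 87 = -25 → -25 + 360 = 335°

335°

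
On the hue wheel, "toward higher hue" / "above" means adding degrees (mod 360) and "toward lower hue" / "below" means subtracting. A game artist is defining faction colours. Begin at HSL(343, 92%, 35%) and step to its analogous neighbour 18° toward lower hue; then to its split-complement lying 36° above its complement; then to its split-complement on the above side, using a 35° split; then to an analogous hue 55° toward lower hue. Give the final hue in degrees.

341°

−18° (analog 18° ↓): 343 − 18 = 325°
+216° (split-comp 36° ↑): 325 + 216 = 541 → 541 − 360 = 181°
+215° (split-comp 35° ↑): 181 + 215 = 396 → 396 − 360 = 36°
−55° (analog 55° ↓): 36 − 55 = -19 → -19 + 360 = 341°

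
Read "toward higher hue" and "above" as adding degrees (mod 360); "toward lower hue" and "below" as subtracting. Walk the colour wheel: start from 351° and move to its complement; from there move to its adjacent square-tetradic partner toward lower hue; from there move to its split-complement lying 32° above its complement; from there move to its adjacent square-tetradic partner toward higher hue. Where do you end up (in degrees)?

23°

complement +180°: 351 + 180 = 531 → 531 − 360 = 171°
square ↓ −90°: 171 − 90 = 81°
split-comp 32° ↑ +212°: 81 + 212 = 293°
square ↑ +90°: 293 + 90 = 383 → 383 − 360 = 23°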